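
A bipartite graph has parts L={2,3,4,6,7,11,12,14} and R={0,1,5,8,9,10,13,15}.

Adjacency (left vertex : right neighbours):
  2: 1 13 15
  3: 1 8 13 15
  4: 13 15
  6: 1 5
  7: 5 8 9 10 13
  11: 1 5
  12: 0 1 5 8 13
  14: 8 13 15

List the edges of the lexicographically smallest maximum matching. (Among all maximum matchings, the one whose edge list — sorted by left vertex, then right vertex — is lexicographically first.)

Lex-smallest maximum matching: {(2,1), (3,8), (4,13), (6,5), (7,9), (12,0), (14,15)}

|M| = 7 (so the lex-smallest maximum matching has 7 edges)
process left vertices in ascending order; for each, take the smallest-labelled available neighbour that still permits 7 edges overall, or leave it unmatched if none does
lex-smallest matching: {2-1, 3-8, 4-13, 6-5, 7-9, 12-0, 14-15}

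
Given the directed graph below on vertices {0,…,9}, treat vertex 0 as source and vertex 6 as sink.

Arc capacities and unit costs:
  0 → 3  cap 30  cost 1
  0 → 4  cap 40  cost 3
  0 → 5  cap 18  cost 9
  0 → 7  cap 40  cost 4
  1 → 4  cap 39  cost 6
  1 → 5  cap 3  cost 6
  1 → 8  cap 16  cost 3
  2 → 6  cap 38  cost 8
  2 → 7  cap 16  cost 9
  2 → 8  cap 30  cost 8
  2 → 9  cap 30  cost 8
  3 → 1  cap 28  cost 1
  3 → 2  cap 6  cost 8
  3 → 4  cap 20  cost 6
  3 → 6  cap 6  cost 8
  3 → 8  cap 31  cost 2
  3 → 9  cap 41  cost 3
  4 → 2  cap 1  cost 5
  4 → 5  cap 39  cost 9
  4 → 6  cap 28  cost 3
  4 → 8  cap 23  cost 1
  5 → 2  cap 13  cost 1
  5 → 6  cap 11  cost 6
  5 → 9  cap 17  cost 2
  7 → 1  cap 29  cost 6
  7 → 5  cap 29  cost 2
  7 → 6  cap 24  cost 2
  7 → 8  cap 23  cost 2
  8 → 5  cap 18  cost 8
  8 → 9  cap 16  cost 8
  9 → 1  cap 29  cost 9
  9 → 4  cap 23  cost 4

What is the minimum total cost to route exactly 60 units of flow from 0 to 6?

Minimum cost for 60 units: 390

shortest-cost path #1: 0→4→6 push 28 @ unit cost 6 (adds 168)
shortest-cost path #2: 0→7→6 push 24 @ unit cost 6 (adds 144)
shortest-cost path #3: 0→3→6 push 6 @ unit cost 9 (adds 54)
shortest-cost path #4: 0→7→5→6 push 2 @ unit cost 12 (adds 24)
total cost = 390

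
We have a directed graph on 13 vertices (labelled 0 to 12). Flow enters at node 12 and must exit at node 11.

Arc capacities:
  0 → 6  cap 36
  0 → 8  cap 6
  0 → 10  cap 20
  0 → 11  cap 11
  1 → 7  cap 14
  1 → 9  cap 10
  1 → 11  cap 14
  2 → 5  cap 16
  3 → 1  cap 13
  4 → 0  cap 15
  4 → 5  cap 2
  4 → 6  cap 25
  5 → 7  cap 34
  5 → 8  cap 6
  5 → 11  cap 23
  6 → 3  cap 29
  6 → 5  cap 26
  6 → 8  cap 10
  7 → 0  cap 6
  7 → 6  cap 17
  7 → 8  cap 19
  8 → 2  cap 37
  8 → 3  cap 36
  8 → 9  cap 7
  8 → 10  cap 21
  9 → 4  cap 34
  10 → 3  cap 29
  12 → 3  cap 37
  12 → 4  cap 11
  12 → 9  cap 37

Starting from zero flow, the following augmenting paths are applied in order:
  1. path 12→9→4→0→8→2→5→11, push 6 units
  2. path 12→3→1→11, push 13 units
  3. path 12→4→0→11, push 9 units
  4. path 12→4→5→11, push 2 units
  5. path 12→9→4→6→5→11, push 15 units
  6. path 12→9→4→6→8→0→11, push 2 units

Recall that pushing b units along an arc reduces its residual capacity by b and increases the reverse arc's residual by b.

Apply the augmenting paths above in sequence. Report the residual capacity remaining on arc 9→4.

after path 1 (12→9→4→0→8→2→5→11, push 6): res(9,4)=28
after path 2 (12→3→1→11, push 13): res(9,4)=28
after path 3 (12→4→0→11, push 9): res(9,4)=28
after path 4 (12→4→5→11, push 2): res(9,4)=28
after path 5 (12→9→4→6→5→11, push 15): res(9,4)=13
after path 6 (12→9→4→6→8→0→11, push 2): res(9,4)=11

Residual capacity of (9,4): 11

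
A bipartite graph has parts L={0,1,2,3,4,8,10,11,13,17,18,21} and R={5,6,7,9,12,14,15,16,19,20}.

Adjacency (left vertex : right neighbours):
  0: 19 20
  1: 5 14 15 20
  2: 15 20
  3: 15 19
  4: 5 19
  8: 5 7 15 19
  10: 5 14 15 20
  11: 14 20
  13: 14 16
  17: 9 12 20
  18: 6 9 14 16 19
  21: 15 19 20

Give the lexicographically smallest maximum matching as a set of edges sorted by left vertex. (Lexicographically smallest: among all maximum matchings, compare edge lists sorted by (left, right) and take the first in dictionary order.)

Lex-smallest maximum matching: {(0,19), (1,5), (2,15), (8,7), (10,14), (11,20), (13,16), (17,9), (18,6)}

|M| = 9 (so the lex-smallest maximum matching has 9 edges)
process left vertices in ascending order; for each, take the smallest-labelled available neighbour that still permits 9 edges overall, or leave it unmatched if none does
lex-smallest matching: {0-19, 1-5, 2-15, 8-7, 10-14, 11-20, 13-16, 17-9, 18-6}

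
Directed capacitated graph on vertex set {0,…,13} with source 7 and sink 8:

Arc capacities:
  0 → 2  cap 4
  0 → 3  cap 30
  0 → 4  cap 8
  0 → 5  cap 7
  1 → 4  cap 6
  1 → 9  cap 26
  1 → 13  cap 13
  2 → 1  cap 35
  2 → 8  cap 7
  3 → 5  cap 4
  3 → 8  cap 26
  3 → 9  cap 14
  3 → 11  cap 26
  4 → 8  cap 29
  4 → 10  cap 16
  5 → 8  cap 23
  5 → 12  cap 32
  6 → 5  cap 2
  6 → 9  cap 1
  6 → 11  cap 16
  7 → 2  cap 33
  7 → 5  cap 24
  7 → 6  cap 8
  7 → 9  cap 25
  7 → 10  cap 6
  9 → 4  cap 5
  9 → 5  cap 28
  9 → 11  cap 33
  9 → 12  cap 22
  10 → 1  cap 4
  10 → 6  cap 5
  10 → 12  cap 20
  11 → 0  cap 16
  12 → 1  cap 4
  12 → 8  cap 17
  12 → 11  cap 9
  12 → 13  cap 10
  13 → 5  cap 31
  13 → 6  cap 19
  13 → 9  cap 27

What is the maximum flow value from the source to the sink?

Maximum flow value: 74

augment #1: 7→2→8 bottleneck 7, total now 7
augment #2: 7→5→8 bottleneck 23, total now 30
augment #3: 7→5→12→8 bottleneck 1, total now 31
augment #4: 7→9→4→8 bottleneck 5, total now 36
augment #5: 7→9→12→8 bottleneck 16, total now 52
augment #6: 7→2→1→4→8 bottleneck 6, total now 58
augment #7: 7→6→11→0→3→8 bottleneck 8, total now 66
augment #8: 7→9→11→0→3→8 bottleneck 4, total now 70
augment #9: 7→10→6→11→0→3→8 bottleneck 4, total now 74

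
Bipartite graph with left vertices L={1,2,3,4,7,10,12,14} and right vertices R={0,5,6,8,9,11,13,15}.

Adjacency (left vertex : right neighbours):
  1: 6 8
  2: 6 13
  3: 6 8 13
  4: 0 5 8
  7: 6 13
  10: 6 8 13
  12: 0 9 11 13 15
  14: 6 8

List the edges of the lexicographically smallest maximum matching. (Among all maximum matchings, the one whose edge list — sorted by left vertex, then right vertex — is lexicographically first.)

|M| = 5 (so the lex-smallest maximum matching has 5 edges)
process left vertices in ascending order; for each, take the smallest-labelled available neighbour that still permits 5 edges overall, or leave it unmatched if none does
lex-smallest matching: {1-6, 2-13, 3-8, 4-0, 12-9}

Lex-smallest maximum matching: {(1,6), (2,13), (3,8), (4,0), (12,9)}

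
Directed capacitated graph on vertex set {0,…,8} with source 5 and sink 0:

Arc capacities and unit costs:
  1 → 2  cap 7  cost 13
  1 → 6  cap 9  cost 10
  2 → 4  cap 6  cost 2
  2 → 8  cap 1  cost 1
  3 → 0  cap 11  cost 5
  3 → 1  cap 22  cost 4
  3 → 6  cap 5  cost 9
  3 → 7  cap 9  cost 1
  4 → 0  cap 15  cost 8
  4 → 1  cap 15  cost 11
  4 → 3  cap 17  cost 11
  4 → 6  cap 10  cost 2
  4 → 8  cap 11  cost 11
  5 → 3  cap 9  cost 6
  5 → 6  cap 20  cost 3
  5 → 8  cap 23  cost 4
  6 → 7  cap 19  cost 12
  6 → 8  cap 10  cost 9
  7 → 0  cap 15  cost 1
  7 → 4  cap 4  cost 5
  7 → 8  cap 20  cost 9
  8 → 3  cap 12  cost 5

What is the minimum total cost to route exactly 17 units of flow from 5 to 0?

Minimum cost for 17 units: 184

shortest-cost path #1: 5→3→7→0 push 9 @ unit cost 8 (adds 72)
shortest-cost path #2: 5→8→3→0 push 8 @ unit cost 14 (adds 112)
total cost = 184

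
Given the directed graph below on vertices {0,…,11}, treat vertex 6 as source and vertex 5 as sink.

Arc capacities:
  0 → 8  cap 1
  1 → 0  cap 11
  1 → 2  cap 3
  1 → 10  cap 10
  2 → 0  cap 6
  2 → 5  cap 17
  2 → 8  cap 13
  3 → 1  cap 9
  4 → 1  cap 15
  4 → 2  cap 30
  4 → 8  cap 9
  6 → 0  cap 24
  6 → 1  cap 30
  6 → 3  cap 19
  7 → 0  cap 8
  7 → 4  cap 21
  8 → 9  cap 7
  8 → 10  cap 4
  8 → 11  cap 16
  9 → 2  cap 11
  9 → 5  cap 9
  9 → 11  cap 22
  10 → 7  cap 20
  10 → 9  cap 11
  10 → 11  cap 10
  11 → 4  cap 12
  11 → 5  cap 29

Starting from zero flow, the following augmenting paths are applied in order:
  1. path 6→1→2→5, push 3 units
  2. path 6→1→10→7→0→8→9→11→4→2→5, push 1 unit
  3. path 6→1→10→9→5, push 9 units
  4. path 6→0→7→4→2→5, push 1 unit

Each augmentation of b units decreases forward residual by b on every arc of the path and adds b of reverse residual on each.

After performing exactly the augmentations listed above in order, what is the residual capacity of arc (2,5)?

Residual capacity of (2,5): 12

after path 1 (6→1→2→5, push 3): res(2,5)=14
after path 2 (6→1→10→7→0→8→9→11→4→2→5, push 1): res(2,5)=13
after path 3 (6→1→10→9→5, push 9): res(2,5)=13
after path 4 (6→0→7→4→2→5, push 1): res(2,5)=12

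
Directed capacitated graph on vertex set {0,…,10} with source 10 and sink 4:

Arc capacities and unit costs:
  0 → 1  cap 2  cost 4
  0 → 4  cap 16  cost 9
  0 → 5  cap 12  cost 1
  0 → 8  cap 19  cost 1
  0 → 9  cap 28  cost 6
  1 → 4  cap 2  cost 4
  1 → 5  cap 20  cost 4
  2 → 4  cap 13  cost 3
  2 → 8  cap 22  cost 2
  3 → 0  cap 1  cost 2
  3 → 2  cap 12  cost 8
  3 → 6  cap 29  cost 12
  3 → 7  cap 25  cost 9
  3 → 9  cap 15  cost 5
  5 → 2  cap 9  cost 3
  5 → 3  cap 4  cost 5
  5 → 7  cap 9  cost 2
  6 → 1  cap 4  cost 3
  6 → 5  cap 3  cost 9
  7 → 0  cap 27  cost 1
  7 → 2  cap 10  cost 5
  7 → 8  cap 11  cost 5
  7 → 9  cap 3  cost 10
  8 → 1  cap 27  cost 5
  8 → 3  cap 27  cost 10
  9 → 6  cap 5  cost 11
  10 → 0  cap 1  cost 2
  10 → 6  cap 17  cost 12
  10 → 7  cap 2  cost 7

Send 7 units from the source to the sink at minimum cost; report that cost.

shortest-cost path #1: 10→0→5→2→4 push 1 @ unit cost 9 (adds 9)
shortest-cost path #2: 10→7→2→4 push 2 @ unit cost 15 (adds 30)
shortest-cost path #3: 10→6→1→4 push 2 @ unit cost 19 (adds 38)
shortest-cost path #4: 10→6→1→5→2→4 push 2 @ unit cost 25 (adds 50)
total cost = 127

Minimum cost for 7 units: 127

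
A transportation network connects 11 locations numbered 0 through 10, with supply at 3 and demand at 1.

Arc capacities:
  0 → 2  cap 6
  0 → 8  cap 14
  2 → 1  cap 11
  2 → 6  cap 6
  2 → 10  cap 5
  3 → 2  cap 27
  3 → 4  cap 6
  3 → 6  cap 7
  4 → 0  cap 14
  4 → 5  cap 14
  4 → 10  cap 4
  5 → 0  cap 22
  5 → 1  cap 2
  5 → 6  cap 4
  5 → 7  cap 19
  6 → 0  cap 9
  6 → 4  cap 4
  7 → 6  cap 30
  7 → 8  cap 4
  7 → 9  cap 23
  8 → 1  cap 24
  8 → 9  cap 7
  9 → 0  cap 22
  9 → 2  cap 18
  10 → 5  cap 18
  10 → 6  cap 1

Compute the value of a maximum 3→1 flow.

Maximum flow value: 31

augment #1: 3→2→1 bottleneck 11, total now 11
augment #2: 3→4→5→1 bottleneck 2, total now 13
augment #3: 3→4→0→8→1 bottleneck 4, total now 17
augment #4: 3→6→0→8→1 bottleneck 7, total now 24
augment #5: 3→2→6→0→8→1 bottleneck 2, total now 26
augment #6: 3→2→6→4→0→8→1 bottleneck 1, total now 27
augment #7: 3→2→10→5→7→8→1 bottleneck 4, total now 31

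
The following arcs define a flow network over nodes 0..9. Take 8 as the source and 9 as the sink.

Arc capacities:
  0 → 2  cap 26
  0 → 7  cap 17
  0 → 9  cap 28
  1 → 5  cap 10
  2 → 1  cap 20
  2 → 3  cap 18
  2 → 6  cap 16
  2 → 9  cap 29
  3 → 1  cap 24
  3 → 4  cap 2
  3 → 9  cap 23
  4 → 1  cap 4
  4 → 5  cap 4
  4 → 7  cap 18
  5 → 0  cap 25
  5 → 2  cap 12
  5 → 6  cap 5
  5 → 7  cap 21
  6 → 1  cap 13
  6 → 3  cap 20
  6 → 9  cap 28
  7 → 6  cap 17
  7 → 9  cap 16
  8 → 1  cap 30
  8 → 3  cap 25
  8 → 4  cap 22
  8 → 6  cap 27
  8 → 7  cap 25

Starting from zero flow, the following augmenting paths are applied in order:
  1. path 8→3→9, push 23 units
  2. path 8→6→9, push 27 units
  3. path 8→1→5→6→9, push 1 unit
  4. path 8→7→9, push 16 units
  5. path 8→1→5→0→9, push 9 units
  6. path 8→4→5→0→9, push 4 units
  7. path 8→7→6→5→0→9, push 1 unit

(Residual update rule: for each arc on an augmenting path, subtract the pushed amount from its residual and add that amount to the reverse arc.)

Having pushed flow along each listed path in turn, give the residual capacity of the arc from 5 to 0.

after path 1 (8→3→9, push 23): res(5,0)=25
after path 2 (8→6→9, push 27): res(5,0)=25
after path 3 (8→1→5→6→9, push 1): res(5,0)=25
after path 4 (8→7→9, push 16): res(5,0)=25
after path 5 (8→1→5→0→9, push 9): res(5,0)=16
after path 6 (8→4→5→0→9, push 4): res(5,0)=12
after path 7 (8→7→6→5→0→9, push 1): res(5,0)=11

Residual capacity of (5,0): 11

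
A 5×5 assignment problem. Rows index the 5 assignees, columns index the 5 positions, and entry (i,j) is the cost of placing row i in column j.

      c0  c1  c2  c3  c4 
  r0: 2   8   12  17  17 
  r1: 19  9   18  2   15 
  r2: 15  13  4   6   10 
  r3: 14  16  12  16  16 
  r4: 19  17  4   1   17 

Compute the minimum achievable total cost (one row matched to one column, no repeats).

Minimum assignment cost: 32

optimal assignment: row0→col0 (cost 2), row1→col1 (cost 9), row2→col2 (cost 4), row3→col4 (cost 16), row4→col3 (cost 1)
total = 2 + 9 + 4 + 16 + 1 = 32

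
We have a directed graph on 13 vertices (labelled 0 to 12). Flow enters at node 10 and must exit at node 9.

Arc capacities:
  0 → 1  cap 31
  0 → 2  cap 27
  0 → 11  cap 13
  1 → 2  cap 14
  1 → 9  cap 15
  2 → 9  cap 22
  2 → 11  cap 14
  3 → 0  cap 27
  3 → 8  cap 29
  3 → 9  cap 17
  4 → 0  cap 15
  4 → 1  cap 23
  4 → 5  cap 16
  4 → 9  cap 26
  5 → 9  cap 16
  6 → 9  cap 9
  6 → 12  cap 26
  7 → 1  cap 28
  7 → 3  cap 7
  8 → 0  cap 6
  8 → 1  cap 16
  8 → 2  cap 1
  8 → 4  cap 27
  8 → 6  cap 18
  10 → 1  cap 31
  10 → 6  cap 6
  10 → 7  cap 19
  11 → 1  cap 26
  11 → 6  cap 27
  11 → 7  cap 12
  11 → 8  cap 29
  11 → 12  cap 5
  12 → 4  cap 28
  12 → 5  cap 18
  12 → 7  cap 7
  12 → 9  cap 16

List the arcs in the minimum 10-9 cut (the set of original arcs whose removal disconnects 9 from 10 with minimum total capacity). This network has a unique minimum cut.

Min-cut arcs: {(1,2), (1,9), (7,3), (10,6)} (total capacity 42)

augment #1: 10→1→9 push 15
augment #2: 10→6→9 push 6
augment #3: 10→1→2→9 push 14
augment #4: 10→7→3→9 push 7
max flow = 42; residual-reachable set from 10 gives S-side
cut edges (S→T): {(1,2), (1,9), (7,3), (10,6)} total cap 42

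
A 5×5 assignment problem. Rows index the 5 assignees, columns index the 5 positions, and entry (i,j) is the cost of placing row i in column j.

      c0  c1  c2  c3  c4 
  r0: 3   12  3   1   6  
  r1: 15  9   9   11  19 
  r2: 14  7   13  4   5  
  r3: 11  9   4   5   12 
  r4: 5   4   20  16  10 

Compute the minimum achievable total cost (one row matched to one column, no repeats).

Minimum assignment cost: 24

optimal assignment: row0→col3 (cost 1), row1→col1 (cost 9), row2→col4 (cost 5), row3→col2 (cost 4), row4→col0 (cost 5)
total = 1 + 9 + 5 + 4 + 5 = 24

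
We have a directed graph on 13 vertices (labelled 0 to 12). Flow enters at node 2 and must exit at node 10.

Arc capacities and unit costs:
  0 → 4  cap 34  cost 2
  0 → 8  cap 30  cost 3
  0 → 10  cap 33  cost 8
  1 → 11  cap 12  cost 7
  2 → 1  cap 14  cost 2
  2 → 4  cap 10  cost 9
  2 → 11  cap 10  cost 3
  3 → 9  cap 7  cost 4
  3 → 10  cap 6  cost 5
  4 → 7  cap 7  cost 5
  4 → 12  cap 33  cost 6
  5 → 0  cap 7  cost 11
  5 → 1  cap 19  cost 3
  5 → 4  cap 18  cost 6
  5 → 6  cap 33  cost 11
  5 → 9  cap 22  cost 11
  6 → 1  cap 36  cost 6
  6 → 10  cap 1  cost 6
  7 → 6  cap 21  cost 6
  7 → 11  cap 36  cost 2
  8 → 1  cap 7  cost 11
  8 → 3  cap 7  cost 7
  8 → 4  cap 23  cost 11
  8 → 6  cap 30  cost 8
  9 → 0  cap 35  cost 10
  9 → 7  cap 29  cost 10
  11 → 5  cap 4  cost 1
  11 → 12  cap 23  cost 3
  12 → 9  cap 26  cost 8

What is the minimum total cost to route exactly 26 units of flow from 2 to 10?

Minimum cost for 26 units: 889

shortest-cost path #1: 2→11→5→6→10 push 1 @ unit cost 21 (adds 21)
shortest-cost path #2: 2→11→5→0→10 push 3 @ unit cost 23 (adds 69)
shortest-cost path #3: 2→4→7→6→5→0→10 push 1 @ unit cost 28 (adds 28)
shortest-cost path #4: 2→11→12→9→0→10 push 6 @ unit cost 32 (adds 192)
shortest-cost path #5: 2→1→11→12→9→0→10 push 12 @ unit cost 38 (adds 456)
shortest-cost path #6: 2→4→12→9→0→10 push 3 @ unit cost 41 (adds 123)
total cost = 889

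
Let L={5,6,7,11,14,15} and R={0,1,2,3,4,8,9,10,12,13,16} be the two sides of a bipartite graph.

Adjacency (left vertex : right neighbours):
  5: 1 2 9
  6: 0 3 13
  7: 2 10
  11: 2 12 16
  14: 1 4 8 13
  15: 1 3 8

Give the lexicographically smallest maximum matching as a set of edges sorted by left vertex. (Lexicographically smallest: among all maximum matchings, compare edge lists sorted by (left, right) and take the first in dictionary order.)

|M| = 6 (so the lex-smallest maximum matching has 6 edges)
process left vertices in ascending order; for each, take the smallest-labelled available neighbour that still permits 6 edges overall, or leave it unmatched if none does
lex-smallest matching: {5-1, 6-0, 7-2, 11-12, 14-4, 15-3}

Lex-smallest maximum matching: {(5,1), (6,0), (7,2), (11,12), (14,4), (15,3)}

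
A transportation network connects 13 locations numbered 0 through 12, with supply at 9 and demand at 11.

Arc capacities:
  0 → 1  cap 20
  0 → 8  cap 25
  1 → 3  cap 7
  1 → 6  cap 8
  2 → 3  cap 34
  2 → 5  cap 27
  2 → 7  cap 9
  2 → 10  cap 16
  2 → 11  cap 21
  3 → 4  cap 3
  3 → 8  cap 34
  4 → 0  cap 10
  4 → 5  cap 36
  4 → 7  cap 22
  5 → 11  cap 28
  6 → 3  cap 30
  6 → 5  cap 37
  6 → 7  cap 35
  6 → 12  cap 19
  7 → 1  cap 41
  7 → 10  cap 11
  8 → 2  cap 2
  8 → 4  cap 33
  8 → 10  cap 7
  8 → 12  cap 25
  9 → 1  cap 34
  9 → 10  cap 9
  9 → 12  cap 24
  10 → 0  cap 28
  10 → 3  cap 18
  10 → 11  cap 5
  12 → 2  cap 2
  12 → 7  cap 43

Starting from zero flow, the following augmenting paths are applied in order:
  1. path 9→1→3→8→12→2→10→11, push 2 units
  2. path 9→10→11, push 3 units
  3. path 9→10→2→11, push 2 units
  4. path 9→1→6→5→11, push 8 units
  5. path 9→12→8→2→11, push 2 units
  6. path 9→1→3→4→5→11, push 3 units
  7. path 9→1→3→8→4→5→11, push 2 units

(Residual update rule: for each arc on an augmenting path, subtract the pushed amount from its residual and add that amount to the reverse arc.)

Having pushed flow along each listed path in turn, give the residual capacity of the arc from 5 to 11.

after path 1 (9→1→3→8→12→2→10→11, push 2): res(5,11)=28
after path 2 (9→10→11, push 3): res(5,11)=28
after path 3 (9→10→2→11, push 2): res(5,11)=28
after path 4 (9→1→6→5→11, push 8): res(5,11)=20
after path 5 (9→12→8→2→11, push 2): res(5,11)=20
after path 6 (9→1→3→4→5→11, push 3): res(5,11)=17
after path 7 (9→1→3→8→4→5→11, push 2): res(5,11)=15

Residual capacity of (5,11): 15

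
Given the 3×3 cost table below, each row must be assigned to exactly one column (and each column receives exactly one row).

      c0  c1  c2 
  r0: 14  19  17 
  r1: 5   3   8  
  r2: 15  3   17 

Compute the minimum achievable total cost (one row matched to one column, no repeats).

one of 2 optimal assignments: row0→col0 (cost 14), row1→col2 (cost 8), row2→col1 (cost 3)
total = 14 + 8 + 3 = 25

Minimum assignment cost: 25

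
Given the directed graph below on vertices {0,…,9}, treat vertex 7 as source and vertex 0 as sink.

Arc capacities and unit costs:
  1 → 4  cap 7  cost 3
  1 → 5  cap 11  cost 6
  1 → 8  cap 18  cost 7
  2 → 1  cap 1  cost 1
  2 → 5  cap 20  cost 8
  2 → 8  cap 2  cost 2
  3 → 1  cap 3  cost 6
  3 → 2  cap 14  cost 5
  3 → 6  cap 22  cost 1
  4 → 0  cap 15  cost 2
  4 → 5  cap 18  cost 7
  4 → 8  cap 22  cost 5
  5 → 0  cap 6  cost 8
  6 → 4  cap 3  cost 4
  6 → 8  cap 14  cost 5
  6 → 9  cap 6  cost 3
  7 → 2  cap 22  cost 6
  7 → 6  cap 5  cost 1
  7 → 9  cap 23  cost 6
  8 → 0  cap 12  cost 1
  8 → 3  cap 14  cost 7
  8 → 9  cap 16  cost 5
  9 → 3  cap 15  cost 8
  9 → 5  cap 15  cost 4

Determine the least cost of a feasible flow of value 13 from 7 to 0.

Minimum cost for 13 units: 155

shortest-cost path #1: 7→6→8→0 push 5 @ unit cost 7 (adds 35)
shortest-cost path #2: 7→2→8→0 push 2 @ unit cost 9 (adds 18)
shortest-cost path #3: 7→2→1→4→0 push 1 @ unit cost 12 (adds 12)
shortest-cost path #4: 7→9→5→0 push 5 @ unit cost 18 (adds 90)
total cost = 155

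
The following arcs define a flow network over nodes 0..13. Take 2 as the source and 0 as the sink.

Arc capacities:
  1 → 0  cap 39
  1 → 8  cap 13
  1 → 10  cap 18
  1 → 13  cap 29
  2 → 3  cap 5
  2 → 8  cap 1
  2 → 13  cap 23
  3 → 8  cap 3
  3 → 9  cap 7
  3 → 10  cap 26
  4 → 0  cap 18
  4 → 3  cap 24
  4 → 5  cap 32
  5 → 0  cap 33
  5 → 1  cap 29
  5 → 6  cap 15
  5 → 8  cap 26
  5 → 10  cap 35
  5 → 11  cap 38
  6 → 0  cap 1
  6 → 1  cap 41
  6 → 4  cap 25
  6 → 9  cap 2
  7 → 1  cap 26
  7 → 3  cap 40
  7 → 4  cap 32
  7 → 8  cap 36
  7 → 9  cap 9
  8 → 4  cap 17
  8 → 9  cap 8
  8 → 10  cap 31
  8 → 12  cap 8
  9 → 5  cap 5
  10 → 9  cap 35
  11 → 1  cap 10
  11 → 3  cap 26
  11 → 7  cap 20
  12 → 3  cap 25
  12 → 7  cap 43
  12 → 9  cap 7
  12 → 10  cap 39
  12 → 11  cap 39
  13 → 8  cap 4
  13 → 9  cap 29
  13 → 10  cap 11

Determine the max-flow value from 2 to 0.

augment #1: 2→8→4→0 bottleneck 1, total now 1
augment #2: 2→3→8→4→0 bottleneck 3, total now 4
augment #3: 2→3→9→5→0 bottleneck 2, total now 6
augment #4: 2→13→8→4→0 bottleneck 4, total now 10
augment #5: 2→13→9→5→0 bottleneck 3, total now 13

Maximum flow value: 13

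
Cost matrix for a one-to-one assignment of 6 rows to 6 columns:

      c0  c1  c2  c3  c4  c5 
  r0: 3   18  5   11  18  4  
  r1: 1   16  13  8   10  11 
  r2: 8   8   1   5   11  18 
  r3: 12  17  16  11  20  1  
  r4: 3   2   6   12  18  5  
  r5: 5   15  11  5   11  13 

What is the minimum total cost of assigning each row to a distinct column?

optimal assignment: row0→col0 (cost 3), row1→col4 (cost 10), row2→col2 (cost 1), row3→col5 (cost 1), row4→col1 (cost 2), row5→col3 (cost 5)
total = 3 + 10 + 1 + 1 + 2 + 5 = 22

Minimum assignment cost: 22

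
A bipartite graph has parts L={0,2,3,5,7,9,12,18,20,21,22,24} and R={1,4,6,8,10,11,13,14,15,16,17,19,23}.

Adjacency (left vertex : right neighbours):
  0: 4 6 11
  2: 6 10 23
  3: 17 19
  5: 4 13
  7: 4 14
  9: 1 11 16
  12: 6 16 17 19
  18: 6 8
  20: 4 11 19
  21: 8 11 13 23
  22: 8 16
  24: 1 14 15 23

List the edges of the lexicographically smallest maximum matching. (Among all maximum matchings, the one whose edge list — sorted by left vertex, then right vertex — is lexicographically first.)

Lex-smallest maximum matching: {(0,4), (2,6), (3,17), (5,13), (7,14), (9,1), (12,19), (18,8), (20,11), (21,23), (22,16), (24,15)}

|M| = 12 (so the lex-smallest maximum matching has 12 edges)
process left vertices in ascending order; for each, take the smallest-labelled available neighbour that still permits 12 edges overall, or leave it unmatched if none does
lex-smallest matching: {0-4, 2-6, 3-17, 5-13, 7-14, 9-1, 12-19, 18-8, 20-11, 21-23, 22-16, 24-15}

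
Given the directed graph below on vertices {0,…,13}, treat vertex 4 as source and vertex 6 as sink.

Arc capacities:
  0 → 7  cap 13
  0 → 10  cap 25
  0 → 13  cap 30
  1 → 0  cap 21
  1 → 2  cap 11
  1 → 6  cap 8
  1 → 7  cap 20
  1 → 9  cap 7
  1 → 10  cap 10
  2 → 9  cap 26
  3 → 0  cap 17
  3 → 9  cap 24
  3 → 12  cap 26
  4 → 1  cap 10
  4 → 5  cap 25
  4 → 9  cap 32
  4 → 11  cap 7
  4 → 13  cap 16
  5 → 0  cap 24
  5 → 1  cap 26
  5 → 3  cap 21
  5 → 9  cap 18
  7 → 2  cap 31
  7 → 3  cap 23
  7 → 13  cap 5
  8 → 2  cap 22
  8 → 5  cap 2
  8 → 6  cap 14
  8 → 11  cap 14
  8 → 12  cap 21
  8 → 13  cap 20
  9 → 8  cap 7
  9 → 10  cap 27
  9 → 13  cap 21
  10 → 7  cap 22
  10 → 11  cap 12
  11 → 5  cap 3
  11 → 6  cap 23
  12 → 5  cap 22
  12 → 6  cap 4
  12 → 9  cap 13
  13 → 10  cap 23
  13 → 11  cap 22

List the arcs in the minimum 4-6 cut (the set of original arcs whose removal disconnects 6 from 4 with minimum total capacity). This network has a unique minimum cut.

augment #1: 4→1→6 push 8
augment #2: 4→11→6 push 7
augment #3: 4→9→8→6 push 7
augment #4: 4→13→11→6 push 16
augment #5: 4→5→3→12→6 push 4
max flow = 42; residual-reachable set from 4 gives S-side
cut edges (S→T): {(1,6), (9,8), (11,6), (12,6)} total cap 42

Min-cut arcs: {(1,6), (9,8), (11,6), (12,6)} (total capacity 42)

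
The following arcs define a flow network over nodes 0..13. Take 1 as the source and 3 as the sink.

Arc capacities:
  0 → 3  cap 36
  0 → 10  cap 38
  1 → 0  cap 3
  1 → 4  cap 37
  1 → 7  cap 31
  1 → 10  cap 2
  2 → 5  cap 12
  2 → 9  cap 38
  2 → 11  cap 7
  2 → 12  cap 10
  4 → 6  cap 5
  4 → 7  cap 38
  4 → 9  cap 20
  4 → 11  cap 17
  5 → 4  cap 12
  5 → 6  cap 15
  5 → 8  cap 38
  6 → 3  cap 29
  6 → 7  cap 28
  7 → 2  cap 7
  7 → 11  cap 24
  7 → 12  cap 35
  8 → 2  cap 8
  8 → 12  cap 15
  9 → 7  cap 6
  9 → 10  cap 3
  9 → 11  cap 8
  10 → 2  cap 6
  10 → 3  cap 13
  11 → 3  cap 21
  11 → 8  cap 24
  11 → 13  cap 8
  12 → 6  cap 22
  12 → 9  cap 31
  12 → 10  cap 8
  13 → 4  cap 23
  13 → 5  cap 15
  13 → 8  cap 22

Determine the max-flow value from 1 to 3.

Maximum flow value: 66

augment #1: 1→0→3 bottleneck 3, total now 3
augment #2: 1→10→3 bottleneck 2, total now 5
augment #3: 1→4→6→3 bottleneck 5, total now 10
augment #4: 1→4→11→3 bottleneck 17, total now 27
augment #5: 1→7→11→3 bottleneck 4, total now 31
augment #6: 1→4→9→10→3 bottleneck 3, total now 34
augment #7: 1→7→12→6→3 bottleneck 22, total now 56
augment #8: 1→7→12→10→3 bottleneck 5, total now 61
augment #9: 1→4→7→12→10→3 bottleneck 3, total now 64
augment #10: 1→4→7→2→5→6→3 bottleneck 2, total now 66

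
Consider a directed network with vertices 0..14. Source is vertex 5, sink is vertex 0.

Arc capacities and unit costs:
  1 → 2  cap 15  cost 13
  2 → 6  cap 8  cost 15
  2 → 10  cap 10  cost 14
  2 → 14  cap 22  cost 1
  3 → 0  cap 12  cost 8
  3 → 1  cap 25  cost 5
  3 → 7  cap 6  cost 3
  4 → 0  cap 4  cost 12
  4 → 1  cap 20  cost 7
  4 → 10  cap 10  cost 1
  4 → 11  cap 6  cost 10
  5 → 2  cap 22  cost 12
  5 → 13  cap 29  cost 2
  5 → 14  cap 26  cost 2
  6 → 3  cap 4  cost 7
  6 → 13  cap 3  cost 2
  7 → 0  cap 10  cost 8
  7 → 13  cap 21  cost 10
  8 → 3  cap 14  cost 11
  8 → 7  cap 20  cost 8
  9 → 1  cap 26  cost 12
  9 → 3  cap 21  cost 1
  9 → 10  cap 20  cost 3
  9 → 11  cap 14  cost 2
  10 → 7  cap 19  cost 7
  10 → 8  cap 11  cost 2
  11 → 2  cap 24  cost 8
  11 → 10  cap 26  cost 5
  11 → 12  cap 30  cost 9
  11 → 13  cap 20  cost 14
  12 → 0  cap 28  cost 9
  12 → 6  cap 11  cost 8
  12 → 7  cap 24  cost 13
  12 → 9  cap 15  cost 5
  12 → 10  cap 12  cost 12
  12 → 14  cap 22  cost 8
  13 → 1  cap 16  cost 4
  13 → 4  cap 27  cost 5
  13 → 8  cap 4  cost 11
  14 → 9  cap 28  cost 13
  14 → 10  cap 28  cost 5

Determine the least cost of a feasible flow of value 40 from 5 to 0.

shortest-cost path #1: 5→13→4→0 push 4 @ unit cost 19 (adds 76)
shortest-cost path #2: 5→14→10→7→0 push 10 @ unit cost 22 (adds 220)
shortest-cost path #3: 5→14→9→3→0 push 12 @ unit cost 24 (adds 288)
shortest-cost path #4: 5→13→4→11→12→0 push 6 @ unit cost 35 (adds 210)
shortest-cost path #5: 5→14→9→11→12→0 push 4 @ unit cost 35 (adds 140)
shortest-cost path #6: 5→13→4→10→14→9→11→12→0 push 4 @ unit cost 36 (adds 144)
total cost = 1078

Minimum cost for 40 units: 1078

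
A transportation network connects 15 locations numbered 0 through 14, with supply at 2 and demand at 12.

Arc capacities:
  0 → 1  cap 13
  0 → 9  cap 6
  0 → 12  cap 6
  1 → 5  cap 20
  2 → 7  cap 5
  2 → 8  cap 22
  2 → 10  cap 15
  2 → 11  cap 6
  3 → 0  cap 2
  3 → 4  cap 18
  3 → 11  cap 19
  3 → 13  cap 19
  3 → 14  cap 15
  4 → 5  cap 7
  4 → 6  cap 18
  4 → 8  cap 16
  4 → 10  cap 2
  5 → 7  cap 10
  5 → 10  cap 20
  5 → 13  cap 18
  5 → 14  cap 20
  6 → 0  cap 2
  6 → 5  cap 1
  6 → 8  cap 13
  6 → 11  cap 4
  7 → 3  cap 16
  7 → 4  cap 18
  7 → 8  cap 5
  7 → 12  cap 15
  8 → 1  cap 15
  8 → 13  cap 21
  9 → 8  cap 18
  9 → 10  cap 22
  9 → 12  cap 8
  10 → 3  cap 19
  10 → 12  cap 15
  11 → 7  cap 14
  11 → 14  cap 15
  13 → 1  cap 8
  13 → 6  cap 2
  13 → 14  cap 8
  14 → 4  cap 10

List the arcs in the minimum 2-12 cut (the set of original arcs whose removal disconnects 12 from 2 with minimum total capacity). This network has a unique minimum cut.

Min-cut arcs: {(3,0), (6,0), (7,12), (10,12)} (total capacity 34)

augment #1: 2→7→12 push 5
augment #2: 2→10→12 push 15
augment #3: 2→11→7→12 push 6
augment #4: 2→8→1→5→7→12 push 4
augment #5: 2→8→13→6→0→12 push 2
augment #6: 2→8→1→5→7→3→0→12 push 2
max flow = 34; residual-reachable set from 2 gives S-side
cut edges (S→T): {(3,0), (6,0), (7,12), (10,12)} total cap 34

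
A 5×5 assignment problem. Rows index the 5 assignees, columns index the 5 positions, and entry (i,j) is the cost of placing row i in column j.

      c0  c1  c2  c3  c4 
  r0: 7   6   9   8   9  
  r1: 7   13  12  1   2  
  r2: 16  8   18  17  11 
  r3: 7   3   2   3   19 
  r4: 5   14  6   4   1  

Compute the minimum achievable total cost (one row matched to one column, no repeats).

optimal assignment: row0→col0 (cost 7), row1→col3 (cost 1), row2→col1 (cost 8), row3→col2 (cost 2), row4→col4 (cost 1)
total = 7 + 1 + 8 + 2 + 1 = 19

Minimum assignment cost: 19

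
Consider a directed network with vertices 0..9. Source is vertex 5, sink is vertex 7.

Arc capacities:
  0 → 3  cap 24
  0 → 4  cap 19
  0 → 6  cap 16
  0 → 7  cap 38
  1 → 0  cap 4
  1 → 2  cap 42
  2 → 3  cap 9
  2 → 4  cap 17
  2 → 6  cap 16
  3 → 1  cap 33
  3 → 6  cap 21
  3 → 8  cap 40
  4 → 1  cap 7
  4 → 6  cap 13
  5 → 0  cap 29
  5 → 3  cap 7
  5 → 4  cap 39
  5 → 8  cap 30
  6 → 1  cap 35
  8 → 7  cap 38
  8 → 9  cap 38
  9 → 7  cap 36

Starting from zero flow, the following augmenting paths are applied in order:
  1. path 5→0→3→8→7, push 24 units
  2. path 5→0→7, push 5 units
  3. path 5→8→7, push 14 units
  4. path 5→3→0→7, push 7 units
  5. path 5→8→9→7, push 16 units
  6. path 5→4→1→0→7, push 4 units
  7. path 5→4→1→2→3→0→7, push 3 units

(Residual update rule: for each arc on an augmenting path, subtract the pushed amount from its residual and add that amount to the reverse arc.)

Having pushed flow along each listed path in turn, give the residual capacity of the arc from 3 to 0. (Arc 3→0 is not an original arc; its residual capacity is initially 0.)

Residual capacity of (3,0): 14

after path 1 (5→0→3→8→7, push 24): res(3,0)=24
after path 2 (5→0→7, push 5): res(3,0)=24
after path 3 (5→8→7, push 14): res(3,0)=24
after path 4 (5→3→0→7, push 7): res(3,0)=17
after path 5 (5→8→9→7, push 16): res(3,0)=17
after path 6 (5→4→1→0→7, push 4): res(3,0)=17
after path 7 (5→4→1→2→3→0→7, push 3): res(3,0)=14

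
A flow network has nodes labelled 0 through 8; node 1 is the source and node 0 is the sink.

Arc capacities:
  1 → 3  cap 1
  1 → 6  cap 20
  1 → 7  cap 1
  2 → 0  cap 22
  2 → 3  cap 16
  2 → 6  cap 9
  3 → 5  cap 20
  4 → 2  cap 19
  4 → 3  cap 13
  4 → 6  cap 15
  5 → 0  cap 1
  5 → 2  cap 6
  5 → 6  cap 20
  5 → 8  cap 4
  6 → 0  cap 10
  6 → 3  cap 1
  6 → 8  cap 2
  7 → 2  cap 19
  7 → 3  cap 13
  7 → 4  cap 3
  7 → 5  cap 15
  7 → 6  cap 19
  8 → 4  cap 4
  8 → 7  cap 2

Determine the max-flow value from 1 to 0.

Maximum flow value: 15

augment #1: 1→6→0 bottleneck 10, total now 10
augment #2: 1→3→5→0 bottleneck 1, total now 11
augment #3: 1→7→2→0 bottleneck 1, total now 12
augment #4: 1→6→3→5→2→0 bottleneck 1, total now 13
augment #5: 1→6→8→4→2→0 bottleneck 2, total now 15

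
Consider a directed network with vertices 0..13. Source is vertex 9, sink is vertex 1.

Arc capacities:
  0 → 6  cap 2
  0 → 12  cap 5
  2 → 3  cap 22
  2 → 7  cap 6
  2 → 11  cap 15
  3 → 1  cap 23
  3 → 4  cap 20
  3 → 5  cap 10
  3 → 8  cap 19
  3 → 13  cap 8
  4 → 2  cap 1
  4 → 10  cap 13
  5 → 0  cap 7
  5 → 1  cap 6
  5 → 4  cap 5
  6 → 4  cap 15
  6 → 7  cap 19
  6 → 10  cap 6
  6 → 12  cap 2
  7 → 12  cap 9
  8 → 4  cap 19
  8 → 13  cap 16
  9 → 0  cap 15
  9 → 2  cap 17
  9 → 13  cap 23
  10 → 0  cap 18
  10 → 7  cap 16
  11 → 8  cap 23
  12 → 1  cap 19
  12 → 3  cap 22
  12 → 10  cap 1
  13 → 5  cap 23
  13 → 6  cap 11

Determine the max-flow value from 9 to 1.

augment #1: 9→0→12→1 bottleneck 5, total now 5
augment #2: 9→2→3→1 bottleneck 17, total now 22
augment #3: 9→13→5→1 bottleneck 6, total now 28
augment #4: 9→0→6→12→1 bottleneck 2, total now 30
augment #5: 9→13→6→7→12→1 bottleneck 9, total now 39
augment #6: 9→13→5→4→2→3→1 bottleneck 1, total now 40

Maximum flow value: 40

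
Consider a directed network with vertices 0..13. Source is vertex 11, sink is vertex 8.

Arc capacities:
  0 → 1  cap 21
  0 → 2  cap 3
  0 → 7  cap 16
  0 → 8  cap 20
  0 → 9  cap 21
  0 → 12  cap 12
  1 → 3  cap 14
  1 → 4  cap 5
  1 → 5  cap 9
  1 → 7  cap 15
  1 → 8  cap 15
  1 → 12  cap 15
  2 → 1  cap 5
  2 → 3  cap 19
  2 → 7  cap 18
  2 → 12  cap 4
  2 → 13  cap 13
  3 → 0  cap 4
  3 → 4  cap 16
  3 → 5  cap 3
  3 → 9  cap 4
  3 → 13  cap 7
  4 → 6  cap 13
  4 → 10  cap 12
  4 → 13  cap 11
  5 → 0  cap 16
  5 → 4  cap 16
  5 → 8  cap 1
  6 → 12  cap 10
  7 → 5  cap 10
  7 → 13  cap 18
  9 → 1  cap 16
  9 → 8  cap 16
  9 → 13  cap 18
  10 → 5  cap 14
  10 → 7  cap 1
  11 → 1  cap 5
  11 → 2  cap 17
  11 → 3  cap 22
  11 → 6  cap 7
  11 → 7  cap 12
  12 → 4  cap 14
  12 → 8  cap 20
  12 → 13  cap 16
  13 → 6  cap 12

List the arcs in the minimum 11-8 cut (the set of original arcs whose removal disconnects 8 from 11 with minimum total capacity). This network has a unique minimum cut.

Min-cut arcs: {(2,1), (2,12), (3,0), (3,9), (5,0), (5,8), (6,12), (11,1)} (total capacity 49)

augment #1: 11→1→8 push 5
augment #2: 11→2→1→8 push 5
augment #3: 11→2→12→8 push 4
augment #4: 11→3→0→8 push 4
augment #5: 11→3→5→8 push 1
augment #6: 11→3→9→8 push 4
augment #7: 11→6→12→8 push 7
augment #8: 11→3→5→0→8 push 2
augment #9: 11→7→5→0→8 push 10
augment #10: 11→2→13→6→12→8 push 3
augment #11: 11→3→4→10→5→0→8 push 4
max flow = 49; residual-reachable set from 11 gives S-side
cut edges (S→T): {(2,1), (2,12), (3,0), (3,9), (5,0), (5,8), (6,12), (11,1)} total cap 49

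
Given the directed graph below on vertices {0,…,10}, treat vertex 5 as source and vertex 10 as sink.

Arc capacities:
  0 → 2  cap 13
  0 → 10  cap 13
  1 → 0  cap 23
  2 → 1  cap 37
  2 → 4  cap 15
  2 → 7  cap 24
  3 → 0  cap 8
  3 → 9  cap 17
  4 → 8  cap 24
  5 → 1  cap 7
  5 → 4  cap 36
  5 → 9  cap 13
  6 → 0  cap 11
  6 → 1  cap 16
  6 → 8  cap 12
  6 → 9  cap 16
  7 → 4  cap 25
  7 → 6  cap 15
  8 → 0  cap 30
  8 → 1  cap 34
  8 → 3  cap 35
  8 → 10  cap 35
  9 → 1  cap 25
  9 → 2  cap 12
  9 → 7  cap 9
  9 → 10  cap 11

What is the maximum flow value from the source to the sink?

augment #1: 5→9→10 bottleneck 11, total now 11
augment #2: 5→1→0→10 bottleneck 7, total now 18
augment #3: 5→4→8→10 bottleneck 24, total now 42
augment #4: 5→9→1→0→10 bottleneck 2, total now 44

Maximum flow value: 44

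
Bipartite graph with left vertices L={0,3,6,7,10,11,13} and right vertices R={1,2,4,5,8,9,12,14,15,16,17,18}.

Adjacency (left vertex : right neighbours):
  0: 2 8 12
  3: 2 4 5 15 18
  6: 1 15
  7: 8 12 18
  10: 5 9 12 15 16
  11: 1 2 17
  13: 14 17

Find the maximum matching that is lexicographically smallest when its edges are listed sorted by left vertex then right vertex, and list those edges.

Lex-smallest maximum matching: {(0,2), (3,4), (6,1), (7,8), (10,5), (11,17), (13,14)}

|M| = 7 (so the lex-smallest maximum matching has 7 edges)
process left vertices in ascending order; for each, take the smallest-labelled available neighbour that still permits 7 edges overall, or leave it unmatched if none does
lex-smallest matching: {0-2, 3-4, 6-1, 7-8, 10-5, 11-17, 13-14}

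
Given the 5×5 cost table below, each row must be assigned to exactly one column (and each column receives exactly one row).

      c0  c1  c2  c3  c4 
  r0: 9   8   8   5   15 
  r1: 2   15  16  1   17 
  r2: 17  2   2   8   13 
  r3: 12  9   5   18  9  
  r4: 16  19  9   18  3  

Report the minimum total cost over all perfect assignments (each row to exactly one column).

Minimum assignment cost: 17

optimal assignment: row0→col3 (cost 5), row1→col0 (cost 2), row2→col1 (cost 2), row3→col2 (cost 5), row4→col4 (cost 3)
total = 5 + 2 + 2 + 5 + 3 = 17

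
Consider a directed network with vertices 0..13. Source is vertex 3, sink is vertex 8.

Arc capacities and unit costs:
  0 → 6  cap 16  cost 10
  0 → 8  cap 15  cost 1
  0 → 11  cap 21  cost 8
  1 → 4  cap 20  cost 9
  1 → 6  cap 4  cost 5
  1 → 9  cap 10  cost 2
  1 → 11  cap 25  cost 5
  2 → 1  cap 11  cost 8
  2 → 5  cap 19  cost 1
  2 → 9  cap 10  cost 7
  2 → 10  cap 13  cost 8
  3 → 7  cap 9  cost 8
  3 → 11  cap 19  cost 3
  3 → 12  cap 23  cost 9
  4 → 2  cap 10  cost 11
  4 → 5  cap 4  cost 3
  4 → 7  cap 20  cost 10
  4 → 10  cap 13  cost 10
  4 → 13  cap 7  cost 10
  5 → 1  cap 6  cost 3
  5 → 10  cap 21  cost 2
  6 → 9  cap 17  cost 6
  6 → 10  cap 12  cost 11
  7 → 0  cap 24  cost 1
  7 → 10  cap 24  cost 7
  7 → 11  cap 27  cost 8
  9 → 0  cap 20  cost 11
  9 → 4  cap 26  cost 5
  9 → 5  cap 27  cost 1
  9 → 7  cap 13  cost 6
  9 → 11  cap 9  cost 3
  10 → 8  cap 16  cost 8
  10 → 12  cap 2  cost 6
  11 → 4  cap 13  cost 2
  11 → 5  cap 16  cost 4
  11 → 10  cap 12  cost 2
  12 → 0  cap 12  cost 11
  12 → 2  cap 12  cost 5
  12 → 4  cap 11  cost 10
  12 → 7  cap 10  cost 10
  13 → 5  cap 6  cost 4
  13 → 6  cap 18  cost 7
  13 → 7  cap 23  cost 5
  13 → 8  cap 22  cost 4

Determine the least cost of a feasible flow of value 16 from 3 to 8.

shortest-cost path #1: 3→7→0→8 push 9 @ unit cost 10 (adds 90)
shortest-cost path #2: 3→11→10→8 push 7 @ unit cost 13 (adds 91)
total cost = 181

Minimum cost for 16 units: 181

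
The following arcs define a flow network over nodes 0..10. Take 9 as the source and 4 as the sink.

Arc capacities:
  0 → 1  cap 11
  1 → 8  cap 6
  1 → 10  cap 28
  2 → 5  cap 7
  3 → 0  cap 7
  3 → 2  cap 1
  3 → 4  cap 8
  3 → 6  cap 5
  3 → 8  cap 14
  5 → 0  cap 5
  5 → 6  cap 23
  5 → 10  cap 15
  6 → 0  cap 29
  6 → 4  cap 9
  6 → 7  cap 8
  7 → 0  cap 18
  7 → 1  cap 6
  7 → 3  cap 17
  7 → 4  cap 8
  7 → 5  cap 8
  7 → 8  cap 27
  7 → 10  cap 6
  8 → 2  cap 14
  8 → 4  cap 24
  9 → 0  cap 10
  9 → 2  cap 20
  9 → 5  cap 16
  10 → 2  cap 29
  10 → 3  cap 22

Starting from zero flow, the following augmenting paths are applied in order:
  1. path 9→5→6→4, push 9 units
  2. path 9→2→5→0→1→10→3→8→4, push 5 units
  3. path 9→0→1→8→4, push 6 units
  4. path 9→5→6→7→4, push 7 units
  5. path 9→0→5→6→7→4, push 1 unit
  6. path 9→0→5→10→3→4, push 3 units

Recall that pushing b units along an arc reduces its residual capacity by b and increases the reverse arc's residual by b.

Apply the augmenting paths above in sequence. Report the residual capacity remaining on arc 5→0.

after path 1 (9→5→6→4, push 9): res(5,0)=5
after path 2 (9→2→5→0→1→10→3→8→4, push 5): res(5,0)=0
after path 3 (9→0→1→8→4, push 6): res(5,0)=0
after path 4 (9→5→6→7→4, push 7): res(5,0)=0
after path 5 (9→0→5→6→7→4, push 1): res(5,0)=1
after path 6 (9→0→5→10→3→4, push 3): res(5,0)=4

Residual capacity of (5,0): 4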